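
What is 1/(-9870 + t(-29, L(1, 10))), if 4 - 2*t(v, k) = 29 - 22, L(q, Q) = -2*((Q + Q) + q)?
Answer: -2/19743 ≈ -0.00010130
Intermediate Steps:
L(q, Q) = -4*Q - 2*q (L(q, Q) = -2*(2*Q + q) = -2*(q + 2*Q) = -4*Q - 2*q)
t(v, k) = -3/2 (t(v, k) = 2 - (29 - 22)/2 = 2 - 1/2*7 = 2 - 7/2 = -3/2)
1/(-9870 + t(-29, L(1, 10))) = 1/(-9870 - 3/2) = 1/(-19743/2) = -2/19743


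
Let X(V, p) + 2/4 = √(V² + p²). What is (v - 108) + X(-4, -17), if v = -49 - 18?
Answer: -351/2 + √305 ≈ -158.04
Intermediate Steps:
X(V, p) = -½ + √(V² + p²)
v = -67
(v - 108) + X(-4, -17) = (-67 - 108) + (-½ + √((-4)² + (-17)²)) = -175 + (-½ + √(16 + 289)) = -175 + (-½ + √305) = -351/2 + √305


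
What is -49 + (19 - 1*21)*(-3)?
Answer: -43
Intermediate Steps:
-49 + (19 - 1*21)*(-3) = -49 + (19 - 21)*(-3) = -49 - 2*(-3) = -49 + 6 = -43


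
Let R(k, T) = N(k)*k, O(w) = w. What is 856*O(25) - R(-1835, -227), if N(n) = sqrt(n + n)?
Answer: 21400 + 1835*I*sqrt(3670) ≈ 21400.0 + 1.1117e+5*I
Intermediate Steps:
N(n) = sqrt(2)*sqrt(n) (N(n) = sqrt(2*n) = sqrt(2)*sqrt(n))
R(k, T) = sqrt(2)*k**(3/2) (R(k, T) = (sqrt(2)*sqrt(k))*k = sqrt(2)*k**(3/2))
856*O(25) - R(-1835, -227) = 856*25 - sqrt(2)*(-1835)**(3/2) = 21400 - sqrt(2)*(-1835*I*sqrt(1835)) = 21400 - (-1835)*I*sqrt(3670) = 21400 + 1835*I*sqrt(3670)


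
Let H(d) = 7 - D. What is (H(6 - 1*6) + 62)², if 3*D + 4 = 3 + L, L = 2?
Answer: 42436/9 ≈ 4715.1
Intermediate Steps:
D = ⅓ (D = -4/3 + (3 + 2)/3 = -4/3 + (⅓)*5 = -4/3 + 5/3 = ⅓ ≈ 0.33333)
H(d) = 20/3 (H(d) = 7 - 1*⅓ = 7 - ⅓ = 20/3)
(H(6 - 1*6) + 62)² = (20/3 + 62)² = (206/3)² = 42436/9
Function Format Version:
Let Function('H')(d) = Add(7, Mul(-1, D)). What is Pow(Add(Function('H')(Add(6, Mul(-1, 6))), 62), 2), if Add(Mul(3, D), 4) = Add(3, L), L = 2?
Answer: Rational(42436, 9) ≈ 4715.1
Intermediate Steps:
D = Rational(1, 3) (D = Add(Rational(-4, 3), Mul(Rational(1, 3), Add(3, 2))) = Add(Rational(-4, 3), Mul(Rational(1, 3), 5)) = Add(Rational(-4, 3), Rational(5, 3)) = Rational(1, 3) ≈ 0.33333)
Function('H')(d) = Rational(20, 3) (Function('H')(d) = Add(7, Mul(-1, Rational(1, 3))) = Add(7, Rational(-1, 3)) = Rational(20, 3))
Pow(Add(Function('H')(Add(6, Mul(-1, 6))), 62), 2) = Pow(Add(Rational(20, 3), 62), 2) = Pow(Rational(206, 3), 2) = Rational(42436, 9)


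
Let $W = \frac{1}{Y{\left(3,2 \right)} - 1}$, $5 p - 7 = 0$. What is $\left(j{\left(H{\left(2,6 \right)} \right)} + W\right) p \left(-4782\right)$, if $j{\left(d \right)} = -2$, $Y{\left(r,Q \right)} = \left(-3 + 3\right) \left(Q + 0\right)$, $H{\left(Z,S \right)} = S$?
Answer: $\frac{100422}{5} \approx 20084.0$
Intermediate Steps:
$Y{\left(r,Q \right)} = 0$ ($Y{\left(r,Q \right)} = 0 Q = 0$)
$p = \frac{7}{5}$ ($p = \frac{7}{5} + \frac{1}{5} \cdot 0 = \frac{7}{5} + 0 = \frac{7}{5} \approx 1.4$)
$W = -1$ ($W = \frac{1}{0 - 1} = \frac{1}{-1} = -1$)
$\left(j{\left(H{\left(2,6 \right)} \right)} + W\right) p \left(-4782\right) = \left(-2 - 1\right) \frac{7}{5} \left(-4782\right) = \left(-3\right) \frac{7}{5} \left(-4782\right) = \left(- \frac{21}{5}\right) \left(-4782\right) = \frac{100422}{5}$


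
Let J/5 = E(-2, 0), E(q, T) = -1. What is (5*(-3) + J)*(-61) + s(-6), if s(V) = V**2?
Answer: 1256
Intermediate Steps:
J = -5 (J = 5*(-1) = -5)
(5*(-3) + J)*(-61) + s(-6) = (5*(-3) - 5)*(-61) + (-6)**2 = (-15 - 5)*(-61) + 36 = -20*(-61) + 36 = 1220 + 36 = 1256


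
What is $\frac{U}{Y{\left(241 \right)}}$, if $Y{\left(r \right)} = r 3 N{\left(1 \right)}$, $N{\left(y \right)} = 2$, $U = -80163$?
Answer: $- \frac{26721}{482} \approx -55.438$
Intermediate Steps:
$Y{\left(r \right)} = 6 r$ ($Y{\left(r \right)} = r 3 \cdot 2 = 3 r 2 = 6 r$)
$\frac{U}{Y{\left(241 \right)}} = - \frac{80163}{6 \cdot 241} = - \frac{80163}{1446} = \left(-80163\right) \frac{1}{1446} = - \frac{26721}{482}$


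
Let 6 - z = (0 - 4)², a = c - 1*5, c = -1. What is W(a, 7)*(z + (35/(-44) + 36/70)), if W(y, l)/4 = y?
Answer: 94998/385 ≈ 246.75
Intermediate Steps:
a = -6 (a = -1 - 1*5 = -1 - 5 = -6)
z = -10 (z = 6 - (0 - 4)² = 6 - 1*(-4)² = 6 - 1*16 = 6 - 16 = -10)
W(y, l) = 4*y
W(a, 7)*(z + (35/(-44) + 36/70)) = (4*(-6))*(-10 + (35/(-44) + 36/70)) = -24*(-10 + (35*(-1/44) + 36*(1/70))) = -24*(-10 + (-35/44 + 18/35)) = -24*(-10 - 433/1540) = -24*(-15833/1540) = 94998/385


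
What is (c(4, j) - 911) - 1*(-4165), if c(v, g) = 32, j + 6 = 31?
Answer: 3286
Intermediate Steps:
j = 25 (j = -6 + 31 = 25)
(c(4, j) - 911) - 1*(-4165) = (32 - 911) - 1*(-4165) = -879 + 4165 = 3286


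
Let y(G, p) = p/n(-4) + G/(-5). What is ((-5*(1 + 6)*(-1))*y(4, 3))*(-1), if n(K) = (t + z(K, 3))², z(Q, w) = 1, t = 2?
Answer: 49/3 ≈ 16.333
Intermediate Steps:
n(K) = 9 (n(K) = (2 + 1)² = 3² = 9)
y(G, p) = -G/5 + p/9 (y(G, p) = p/9 + G/(-5) = p*(⅑) + G*(-⅕) = p/9 - G/5 = -G/5 + p/9)
((-5*(1 + 6)*(-1))*y(4, 3))*(-1) = ((-5*(1 + 6)*(-1))*(-⅕*4 + (⅑)*3))*(-1) = ((-5*7*(-1))*(-⅘ + ⅓))*(-1) = (-35*(-1)*(-7/15))*(-1) = (35*(-7/15))*(-1) = -49/3*(-1) = 49/3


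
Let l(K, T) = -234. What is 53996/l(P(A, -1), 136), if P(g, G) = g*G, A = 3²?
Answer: -26998/117 ≈ -230.75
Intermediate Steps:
A = 9
P(g, G) = G*g
53996/l(P(A, -1), 136) = 53996/(-234) = 53996*(-1/234) = -26998/117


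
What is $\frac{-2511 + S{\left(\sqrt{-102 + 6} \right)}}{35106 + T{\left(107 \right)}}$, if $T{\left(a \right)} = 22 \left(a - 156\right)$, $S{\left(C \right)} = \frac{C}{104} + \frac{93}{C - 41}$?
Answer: $- \frac{1116465}{15116939} - \frac{7895 i \sqrt{6}}{1572161656} \approx -0.073855 - 1.2301 \cdot 10^{-5} i$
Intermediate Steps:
$S{\left(C \right)} = \frac{93}{-41 + C} + \frac{C}{104}$ ($S{\left(C \right)} = C \frac{1}{104} + \frac{93}{-41 + C} = \frac{C}{104} + \frac{93}{-41 + C} = \frac{93}{-41 + C} + \frac{C}{104}$)
$T{\left(a \right)} = -3432 + 22 a$ ($T{\left(a \right)} = 22 \left(-156 + a\right) = -3432 + 22 a$)
$\frac{-2511 + S{\left(\sqrt{-102 + 6} \right)}}{35106 + T{\left(107 \right)}} = \frac{-2511 + \frac{9672 + \left(\sqrt{-102 + 6}\right)^{2} - 41 \sqrt{-102 + 6}}{104 \left(-41 + \sqrt{-102 + 6}\right)}}{35106 + \left(-3432 + 22 \cdot 107\right)} = \frac{-2511 + \frac{9672 + \left(\sqrt{-96}\right)^{2} - 41 \sqrt{-96}}{104 \left(-41 + \sqrt{-96}\right)}}{35106 + \left(-3432 + 2354\right)} = \frac{-2511 + \frac{9672 + \left(4 i \sqrt{6}\right)^{2} - 41 \cdot 4 i \sqrt{6}}{104 \left(-41 + 4 i \sqrt{6}\right)}}{35106 - 1078} = \frac{-2511 + \frac{9672 - 96 - 164 i \sqrt{6}}{104 \left(-41 + 4 i \sqrt{6}\right)}}{34028} = \left(-2511 + \frac{9576 - 164 i \sqrt{6}}{104 \left(-41 + 4 i \sqrt{6}\right)}\right) \frac{1}{34028} = - \frac{2511}{34028} + \frac{9576 - 164 i \sqrt{6}}{3538912 \left(-41 + 4 i \sqrt{6}\right)}$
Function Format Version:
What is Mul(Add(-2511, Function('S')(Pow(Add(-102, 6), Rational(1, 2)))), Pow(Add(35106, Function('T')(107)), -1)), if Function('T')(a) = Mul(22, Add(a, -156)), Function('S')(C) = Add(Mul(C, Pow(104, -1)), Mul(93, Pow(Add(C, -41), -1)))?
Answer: Add(Rational(-1116465, 15116939), Mul(Rational(-7895, 1572161656), I, Pow(6, Rational(1, 2)))) ≈ Add(-0.073855, Mul(-1.2301e-5, I))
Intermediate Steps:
Function('S')(C) = Add(Mul(93, Pow(Add(-41, C), -1)), Mul(Rational(1, 104), C)) (Function('S')(C) = Add(Mul(C, Rational(1, 104)), Mul(93, Pow(Add(-41, C), -1))) = Add(Mul(Rational(1, 104), C), Mul(93, Pow(Add(-41, C), -1))) = Add(Mul(93, Pow(Add(-41, C), -1)), Mul(Rational(1, 104), C)))
Function('T')(a) = Add(-3432, Mul(22, a)) (Function('T')(a) = Mul(22, Add(-156, a)) = Add(-3432, Mul(22, a)))
Mul(Add(-2511, Function('S')(Pow(Add(-102, 6), Rational(1, 2)))), Pow(Add(35106, Function('T')(107)), -1)) = Mul(Add(-2511, Mul(Rational(1, 104), Pow(Add(-41, Pow(Add(-102, 6), Rational(1, 2))), -1), Add(9672, Pow(Pow(Add(-102, 6), Rational(1, 2)), 2), Mul(-41, Pow(Add(-102, 6), Rational(1, 2)))))), Pow(Add(35106, Add(-3432, Mul(22, 107))), -1)) = Mul(Add(-2511, Mul(Rational(1, 104), Pow(Add(-41, Pow(-96, Rational(1, 2))), -1), Add(9672, Pow(Pow(-96, Rational(1, 2)), 2), Mul(-41, Pow(-96, Rational(1, 2)))))), Pow(Add(35106, Add(-3432, 2354)), -1)) = Mul(Add(-2511, Mul(Rational(1, 104), Pow(Add(-41, Mul(4, I, Pow(6, Rational(1, 2)))), -1), Add(9672, Pow(Mul(4, I, Pow(6, Rational(1, 2))), 2), Mul(-41, Mul(4, I, Pow(6, Rational(1, 2))))))), Pow(Add(35106, -1078), -1)) = Mul(Add(-2511, Mul(Rational(1, 104), Pow(Add(-41, Mul(4, I, Pow(6, Rational(1, 2)))), -1), Add(9672, -96, Mul(-164, I, Pow(6, Rational(1, 2)))))), Pow(34028, -1)) = Mul(Add(-2511, Mul(Rational(1, 104), Pow(Add(-41, Mul(4, I, Pow(6, Rational(1, 2)))), -1), Add(9576, Mul(-164, I, Pow(6, Rational(1, 2)))))), Rational(1, 34028)) = Add(Rational(-2511, 34028), Mul(Rational(1, 3538912), Pow(Add(-41, Mul(4, I, Pow(6, Rational(1, 2)))), -1), Add(9576, Mul(-164, I, Pow(6, Rational(1, 2))))))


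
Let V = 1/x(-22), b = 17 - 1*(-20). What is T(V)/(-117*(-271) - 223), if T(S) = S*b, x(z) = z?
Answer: -37/692648 ≈ -5.3418e-5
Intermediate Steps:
b = 37 (b = 17 + 20 = 37)
V = -1/22 (V = 1/(-22) = -1/22 ≈ -0.045455)
T(S) = 37*S (T(S) = S*37 = 37*S)
T(V)/(-117*(-271) - 223) = (37*(-1/22))/(-117*(-271) - 223) = -37/(22*(31707 - 223)) = -37/22/31484 = -37/22*1/31484 = -37/692648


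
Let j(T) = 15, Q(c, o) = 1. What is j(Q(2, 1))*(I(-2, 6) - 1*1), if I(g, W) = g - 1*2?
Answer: -75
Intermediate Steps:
I(g, W) = -2 + g (I(g, W) = g - 2 = -2 + g)
j(Q(2, 1))*(I(-2, 6) - 1*1) = 15*((-2 - 2) - 1*1) = 15*(-4 - 1) = 15*(-5) = -75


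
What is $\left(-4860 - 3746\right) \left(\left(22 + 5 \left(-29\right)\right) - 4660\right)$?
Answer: $41162498$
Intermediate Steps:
$\left(-4860 - 3746\right) \left(\left(22 + 5 \left(-29\right)\right) - 4660\right) = - 8606 \left(\left(22 - 145\right) - 4660\right) = - 8606 \left(-123 - 4660\right) = \left(-8606\right) \left(-4783\right) = 41162498$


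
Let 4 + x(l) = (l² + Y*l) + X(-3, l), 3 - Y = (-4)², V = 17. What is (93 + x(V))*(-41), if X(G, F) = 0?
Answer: -6437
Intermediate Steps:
Y = -13 (Y = 3 - 1*(-4)² = 3 - 1*16 = 3 - 16 = -13)
x(l) = -4 + l² - 13*l (x(l) = -4 + ((l² - 13*l) + 0) = -4 + (l² - 13*l) = -4 + l² - 13*l)
(93 + x(V))*(-41) = (93 + (-4 + 17² - 13*17))*(-41) = (93 + (-4 + 289 - 221))*(-41) = (93 + 64)*(-41) = 157*(-41) = -6437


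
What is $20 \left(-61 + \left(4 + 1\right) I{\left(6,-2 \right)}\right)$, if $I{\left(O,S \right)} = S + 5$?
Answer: $-920$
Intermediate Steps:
$I{\left(O,S \right)} = 5 + S$
$20 \left(-61 + \left(4 + 1\right) I{\left(6,-2 \right)}\right) = 20 \left(-61 + \left(4 + 1\right) \left(5 - 2\right)\right) = 20 \left(-61 + 5 \cdot 3\right) = 20 \left(-61 + 15\right) = 20 \left(-46\right) = -920$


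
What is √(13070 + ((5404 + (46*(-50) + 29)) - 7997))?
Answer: √8206 ≈ 90.587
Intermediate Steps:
√(13070 + ((5404 + (46*(-50) + 29)) - 7997)) = √(13070 + ((5404 + (-2300 + 29)) - 7997)) = √(13070 + ((5404 - 2271) - 7997)) = √(13070 + (3133 - 7997)) = √(13070 - 4864) = √8206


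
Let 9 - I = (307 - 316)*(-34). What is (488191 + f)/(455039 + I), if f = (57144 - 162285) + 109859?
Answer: 492909/454742 ≈ 1.0839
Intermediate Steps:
I = -297 (I = 9 - (307 - 316)*(-34) = 9 - (-9)*(-34) = 9 - 1*306 = 9 - 306 = -297)
f = 4718 (f = -105141 + 109859 = 4718)
(488191 + f)/(455039 + I) = (488191 + 4718)/(455039 - 297) = 492909/454742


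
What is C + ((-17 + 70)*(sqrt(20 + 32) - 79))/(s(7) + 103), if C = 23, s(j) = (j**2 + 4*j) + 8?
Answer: 137/188 + 53*sqrt(13)/94 ≈ 2.7616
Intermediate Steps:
s(j) = 8 + j**2 + 4*j
C + ((-17 + 70)*(sqrt(20 + 32) - 79))/(s(7) + 103) = 23 + ((-17 + 70)*(sqrt(20 + 32) - 79))/((8 + 7**2 + 4*7) + 103) = 23 + (53*(sqrt(52) - 79))/((8 + 49 + 28) + 103) = 23 + (53*(2*sqrt(13) - 79))/(85 + 103) = 23 + (53*(-79 + 2*sqrt(13)))/188 = 23 + (-4187 + 106*sqrt(13))*(1/188) = 23 + (-4187/188 + 53*sqrt(13)/94) = 137/188 + 53*sqrt(13)/94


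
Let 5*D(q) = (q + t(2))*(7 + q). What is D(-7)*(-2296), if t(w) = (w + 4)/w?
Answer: 0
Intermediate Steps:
t(w) = (4 + w)/w
D(q) = (3 + q)*(7 + q)/5 (D(q) = ((q + (4 + 2)/2)*(7 + q))/5 = ((q + (½)*6)*(7 + q))/5 = ((q + 3)*(7 + q))/5 = ((3 + q)*(7 + q))/5 = (3 + q)*(7 + q)/5)
D(-7)*(-2296) = (21/5 + 2*(-7) + (⅕)*(-7)²)*(-2296) = (21/5 - 14 + (⅕)*49)*(-2296) = (21/5 - 14 + 49/5)*(-2296) = 0*(-2296) = 0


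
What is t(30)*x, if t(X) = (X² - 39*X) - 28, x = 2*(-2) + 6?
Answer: -596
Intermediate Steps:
x = 2 (x = -4 + 6 = 2)
t(X) = -28 + X² - 39*X
t(30)*x = (-28 + 30² - 39*30)*2 = (-28 + 900 - 1170)*2 = -298*2 = -596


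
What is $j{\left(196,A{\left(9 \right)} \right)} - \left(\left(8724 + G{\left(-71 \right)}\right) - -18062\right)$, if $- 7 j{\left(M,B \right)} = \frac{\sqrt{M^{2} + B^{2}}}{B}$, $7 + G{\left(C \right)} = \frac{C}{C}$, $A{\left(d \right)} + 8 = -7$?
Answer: $-26780 + \frac{\sqrt{38641}}{105} \approx -26778.0$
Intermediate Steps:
$A{\left(d \right)} = -15$ ($A{\left(d \right)} = -8 - 7 = -15$)
$G{\left(C \right)} = -6$ ($G{\left(C \right)} = -7 + \frac{C}{C} = -7 + 1 = -6$)
$j{\left(M,B \right)} = - \frac{\sqrt{B^{2} + M^{2}}}{7 B}$ ($j{\left(M,B \right)} = - \frac{\sqrt{M^{2} + B^{2}} \frac{1}{B}}{7} = - \frac{\sqrt{B^{2} + M^{2}} \frac{1}{B}}{7} = - \frac{\frac{1}{B} \sqrt{B^{2} + M^{2}}}{7} = - \frac{\sqrt{B^{2} + M^{2}}}{7 B}$)
$j{\left(196,A{\left(9 \right)} \right)} - \left(\left(8724 + G{\left(-71 \right)}\right) - -18062\right) = - \frac{\sqrt{\left(-15\right)^{2} + 196^{2}}}{7 \left(-15\right)} - \left(\left(8724 - 6\right) - -18062\right) = \left(- \frac{1}{7}\right) \left(- \frac{1}{15}\right) \sqrt{225 + 38416} - \left(8718 + 18062\right) = \left(- \frac{1}{7}\right) \left(- \frac{1}{15}\right) \sqrt{38641} - 26780 = \frac{\sqrt{38641}}{105} - 26780 = -26780 + \frac{\sqrt{38641}}{105}$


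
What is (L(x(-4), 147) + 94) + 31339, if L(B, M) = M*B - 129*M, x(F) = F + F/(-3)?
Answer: 12078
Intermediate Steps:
x(F) = 2*F/3 (x(F) = F + F*(-⅓) = F - F/3 = 2*F/3)
L(B, M) = -129*M + B*M (L(B, M) = B*M - 129*M = -129*M + B*M)
(L(x(-4), 147) + 94) + 31339 = (147*(-129 + (⅔)*(-4)) + 94) + 31339 = (147*(-129 - 8/3) + 94) + 31339 = (147*(-395/3) + 94) + 31339 = (-19355 + 94) + 31339 = -19261 + 31339 = 12078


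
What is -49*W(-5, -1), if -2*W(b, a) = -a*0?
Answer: 0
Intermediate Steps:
W(b, a) = 0 (W(b, a) = -(-a)*0/2 = -1/2*0 = 0)
-49*W(-5, -1) = -49*0 = 0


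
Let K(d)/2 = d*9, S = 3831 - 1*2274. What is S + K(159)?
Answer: 4419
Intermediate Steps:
S = 1557 (S = 3831 - 2274 = 1557)
K(d) = 18*d (K(d) = 2*(d*9) = 2*(9*d) = 18*d)
S + K(159) = 1557 + 18*159 = 1557 + 2862 = 4419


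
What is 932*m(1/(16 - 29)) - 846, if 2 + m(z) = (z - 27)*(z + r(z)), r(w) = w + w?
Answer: 526202/169 ≈ 3113.6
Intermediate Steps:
r(w) = 2*w
m(z) = -2 + 3*z*(-27 + z) (m(z) = -2 + (z - 27)*(z + 2*z) = -2 + (-27 + z)*(3*z) = -2 + 3*z*(-27 + z))
932*m(1/(16 - 29)) - 846 = 932*(-2 - 81/(16 - 29) + 3*(1/(16 - 29))**2) - 846 = 932*(-2 - 81/(-13) + 3*(1/(-13))**2) - 846 = 932*(-2 - 81*(-1/13) + 3*(-1/13)**2) - 846 = 932*(-2 + 81/13 + 3*(1/169)) - 846 = 932*(-2 + 81/13 + 3/169) - 846 = 932*(718/169) - 846 = 669176/169 - 846 = 526202/169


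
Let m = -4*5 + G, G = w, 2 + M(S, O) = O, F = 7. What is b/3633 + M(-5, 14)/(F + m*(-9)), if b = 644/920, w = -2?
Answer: 12497/212790 ≈ 0.058729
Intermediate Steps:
M(S, O) = -2 + O
G = -2
b = 7/10 (b = 644*(1/920) = 7/10 ≈ 0.70000)
m = -22 (m = -4*5 - 2 = -20 - 2 = -22)
b/3633 + M(-5, 14)/(F + m*(-9)) = (7/10)/3633 + (-2 + 14)/(7 - 22*(-9)) = (7/10)*(1/3633) + 12/(7 + 198) = 1/5190 + 12/205 = 12497/212790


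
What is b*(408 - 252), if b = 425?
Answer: 66300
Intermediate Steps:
b*(408 - 252) = 425*(408 - 252) = 425*156 = 66300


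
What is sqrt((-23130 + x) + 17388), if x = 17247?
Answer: sqrt(11505) ≈ 107.26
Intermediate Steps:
sqrt((-23130 + x) + 17388) = sqrt((-23130 + 17247) + 17388) = sqrt(-5883 + 17388) = sqrt(11505)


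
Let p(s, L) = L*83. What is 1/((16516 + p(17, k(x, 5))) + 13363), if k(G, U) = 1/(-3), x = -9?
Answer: 3/89554 ≈ 3.3499e-5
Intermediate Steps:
k(G, U) = -⅓
p(s, L) = 83*L
1/((16516 + p(17, k(x, 5))) + 13363) = 1/((16516 + 83*(-⅓)) + 13363) = 1/((16516 - 83/3) + 13363) = 1/(49465/3 + 13363) = 1/(89554/3) = 3/89554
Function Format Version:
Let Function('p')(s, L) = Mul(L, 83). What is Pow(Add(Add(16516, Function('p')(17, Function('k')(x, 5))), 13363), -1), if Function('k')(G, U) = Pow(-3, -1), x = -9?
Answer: Rational(3, 89554) ≈ 3.3499e-5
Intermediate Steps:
Function('k')(G, U) = Rational(-1, 3)
Function('p')(s, L) = Mul(83, L)
Pow(Add(Add(16516, Function('p')(17, Function('k')(x, 5))), 13363), -1) = Pow(Add(Add(16516, Mul(83, Rational(-1, 3))), 13363), -1) = Pow(Add(Add(16516, Rational(-83, 3)), 13363), -1) = Pow(Add(Rational(49465, 3), 13363), -1) = Pow(Rational(89554, 3), -1) = Rational(3, 89554)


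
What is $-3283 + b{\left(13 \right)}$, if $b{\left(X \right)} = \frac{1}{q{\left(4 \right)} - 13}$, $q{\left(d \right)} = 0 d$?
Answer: $- \frac{42680}{13} \approx -3283.1$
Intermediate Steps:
$q{\left(d \right)} = 0$
$b{\left(X \right)} = - \frac{1}{13}$ ($b{\left(X \right)} = \frac{1}{0 - 13} = \frac{1}{-13} = - \frac{1}{13}$)
$-3283 + b{\left(13 \right)} = -3283 - \frac{1}{13} = - \frac{42680}{13}$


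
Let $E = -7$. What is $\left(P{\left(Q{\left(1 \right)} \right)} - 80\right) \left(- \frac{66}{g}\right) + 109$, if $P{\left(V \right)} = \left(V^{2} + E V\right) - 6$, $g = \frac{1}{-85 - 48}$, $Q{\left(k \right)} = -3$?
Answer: $-491459$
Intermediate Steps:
$g = - \frac{1}{133}$ ($g = \frac{1}{-133} = - \frac{1}{133} \approx -0.0075188$)
$P{\left(V \right)} = -6 + V^{2} - 7 V$ ($P{\left(V \right)} = \left(V^{2} - 7 V\right) - 6 = -6 + V^{2} - 7 V$)
$\left(P{\left(Q{\left(1 \right)} \right)} - 80\right) \left(- \frac{66}{g}\right) + 109 = \left(\left(-6 + \left(-3\right)^{2} - -21\right) - 80\right) \left(- \frac{66}{- \frac{1}{133}}\right) + 109 = \left(\left(-6 + 9 + 21\right) - 80\right) \left(\left(-66\right) \left(-133\right)\right) + 109 = \left(24 - 80\right) 8778 + 109 = \left(-56\right) 8778 + 109 = -491568 + 109 = -491459$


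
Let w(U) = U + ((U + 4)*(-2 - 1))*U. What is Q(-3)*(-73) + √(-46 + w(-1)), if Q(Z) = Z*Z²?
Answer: 1971 + I*√38 ≈ 1971.0 + 6.1644*I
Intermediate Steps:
w(U) = U + U*(-12 - 3*U) (w(U) = U + ((4 + U)*(-3))*U = U + (-12 - 3*U)*U = U + U*(-12 - 3*U))
Q(Z) = Z³
Q(-3)*(-73) + √(-46 + w(-1)) = (-3)³*(-73) + √(-46 - 1*(-1)*(11 + 3*(-1))) = -27*(-73) + √(-46 - 1*(-1)*(11 - 3)) = 1971 + √(-46 - 1*(-1)*8) = 1971 + √(-46 + 8) = 1971 + √(-38) = 1971 + I*√38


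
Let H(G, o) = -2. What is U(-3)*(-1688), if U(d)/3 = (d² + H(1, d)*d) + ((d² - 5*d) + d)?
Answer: -182304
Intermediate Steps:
U(d) = -18*d + 6*d² (U(d) = 3*((d² - 2*d) + ((d² - 5*d) + d)) = 3*((d² - 2*d) + (d² - 4*d)) = 3*(-6*d + 2*d²) = -18*d + 6*d²)
U(-3)*(-1688) = (6*(-3)*(-3 - 3))*(-1688) = (6*(-3)*(-6))*(-1688) = 108*(-1688) = -182304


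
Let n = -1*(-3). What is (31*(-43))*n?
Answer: -3999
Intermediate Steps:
n = 3
(31*(-43))*n = (31*(-43))*3 = -1333*3 = -3999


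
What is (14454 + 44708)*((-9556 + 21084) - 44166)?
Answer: -1930929356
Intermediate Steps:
(14454 + 44708)*((-9556 + 21084) - 44166) = 59162*(11528 - 44166) = 59162*(-32638) = -1930929356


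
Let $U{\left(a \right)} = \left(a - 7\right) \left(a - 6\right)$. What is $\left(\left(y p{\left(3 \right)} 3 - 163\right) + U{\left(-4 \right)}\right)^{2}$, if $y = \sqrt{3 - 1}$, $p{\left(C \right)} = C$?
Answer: $2971 - 954 \sqrt{2} \approx 1621.8$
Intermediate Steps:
$y = \sqrt{2} \approx 1.4142$
$U{\left(a \right)} = \left(-7 + a\right) \left(-6 + a\right)$
$\left(\left(y p{\left(3 \right)} 3 - 163\right) + U{\left(-4 \right)}\right)^{2} = \left(\left(\sqrt{2} \cdot 3 \cdot 3 - 163\right) + \left(42 + \left(-4\right)^{2} - -52\right)\right)^{2} = \left(\left(3 \sqrt{2} \cdot 3 - 163\right) + \left(42 + 16 + 52\right)\right)^{2} = \left(\left(9 \sqrt{2} - 163\right) + 110\right)^{2} = \left(\left(-163 + 9 \sqrt{2}\right) + 110\right)^{2} = \left(-53 + 9 \sqrt{2}\right)^{2}$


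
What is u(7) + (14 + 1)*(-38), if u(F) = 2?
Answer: -568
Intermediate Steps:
u(7) + (14 + 1)*(-38) = 2 + (14 + 1)*(-38) = 2 + 15*(-38) = 2 - 570 = -568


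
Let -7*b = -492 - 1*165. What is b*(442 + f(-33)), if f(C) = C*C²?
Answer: -23320215/7 ≈ -3.3315e+6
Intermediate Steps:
f(C) = C³
b = 657/7 (b = -(-492 - 1*165)/7 = -(-492 - 165)/7 = -⅐*(-657) = 657/7 ≈ 93.857)
b*(442 + f(-33)) = 657*(442 + (-33)³)/7 = 657*(442 - 35937)/7 = (657/7)*(-35495) = -23320215/7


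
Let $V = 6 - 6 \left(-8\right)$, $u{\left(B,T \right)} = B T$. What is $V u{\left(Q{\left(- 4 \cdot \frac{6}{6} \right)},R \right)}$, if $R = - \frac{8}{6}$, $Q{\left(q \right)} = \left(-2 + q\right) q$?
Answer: $-1728$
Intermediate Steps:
$Q{\left(q \right)} = q \left(-2 + q\right)$
$R = - \frac{4}{3}$ ($R = \left(-8\right) \frac{1}{6} = - \frac{4}{3} \approx -1.3333$)
$V = 54$ ($V = 6 - -48 = 6 + 48 = 54$)
$V u{\left(Q{\left(- 4 \cdot \frac{6}{6} \right)},R \right)} = 54 - 4 \cdot \frac{6}{6} \left(-2 - 4 \cdot \frac{6}{6}\right) \left(- \frac{4}{3}\right) = 54 - 4 \cdot 6 \cdot \frac{1}{6} \left(-2 - 4 \cdot 6 \cdot \frac{1}{6}\right) \left(- \frac{4}{3}\right) = 54 \left(-4\right) 1 \left(-2 - 4\right) \left(- \frac{4}{3}\right) = 54 - 4 \left(-2 - 4\right) \left(- \frac{4}{3}\right) = 54 \left(-4\right) \left(-6\right) \left(- \frac{4}{3}\right) = 54 \cdot 24 \left(- \frac{4}{3}\right) = 54 \left(-32\right) = -1728$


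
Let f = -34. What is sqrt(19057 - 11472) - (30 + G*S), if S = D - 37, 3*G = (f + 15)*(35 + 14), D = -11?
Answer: -14926 + sqrt(7585) ≈ -14839.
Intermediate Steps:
G = -931/3 (G = ((-34 + 15)*(35 + 14))/3 = (-19*49)/3 = (1/3)*(-931) = -931/3 ≈ -310.33)
S = -48 (S = -11 - 37 = -48)
sqrt(19057 - 11472) - (30 + G*S) = sqrt(19057 - 11472) - (30 - 931/3*(-48)) = sqrt(7585) - (30 + 14896) = sqrt(7585) - 1*14926 = sqrt(7585) - 14926 = -14926 + sqrt(7585)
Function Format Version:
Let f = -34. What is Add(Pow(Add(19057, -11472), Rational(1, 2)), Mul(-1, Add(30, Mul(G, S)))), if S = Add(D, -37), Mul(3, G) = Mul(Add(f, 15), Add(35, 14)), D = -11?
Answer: Add(-14926, Pow(7585, Rational(1, 2))) ≈ -14839.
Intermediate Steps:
G = Rational(-931, 3) (G = Mul(Rational(1, 3), Mul(Add(-34, 15), Add(35, 14))) = Mul(Rational(1, 3), Mul(-19, 49)) = Mul(Rational(1, 3), -931) = Rational(-931, 3) ≈ -310.33)
S = -48 (S = Add(-11, -37) = -48)
Add(Pow(Add(19057, -11472), Rational(1, 2)), Mul(-1, Add(30, Mul(G, S)))) = Add(Pow(Add(19057, -11472), Rational(1, 2)), Mul(-1, Add(30, Mul(Rational(-931, 3), -48)))) = Add(Pow(7585, Rational(1, 2)), Mul(-1, Add(30, 14896))) = Add(Pow(7585, Rational(1, 2)), Mul(-1, 14926)) = Add(Pow(7585, Rational(1, 2)), -14926) = Add(-14926, Pow(7585, Rational(1, 2)))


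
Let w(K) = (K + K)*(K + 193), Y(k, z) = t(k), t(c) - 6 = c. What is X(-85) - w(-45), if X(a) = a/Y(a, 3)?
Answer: 1052365/79 ≈ 13321.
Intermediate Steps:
t(c) = 6 + c
Y(k, z) = 6 + k
w(K) = 2*K*(193 + K) (w(K) = (2*K)*(193 + K) = 2*K*(193 + K))
X(a) = a/(6 + a)
X(-85) - w(-45) = -85/(6 - 85) - 2*(-45)*(193 - 45) = -85/(-79) - 2*(-45)*148 = -85*(-1/79) - 1*(-13320) = 85/79 + 13320 = 1052365/79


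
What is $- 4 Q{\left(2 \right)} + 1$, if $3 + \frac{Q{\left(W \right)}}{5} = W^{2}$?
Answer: $-19$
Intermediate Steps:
$Q{\left(W \right)} = -15 + 5 W^{2}$
$- 4 Q{\left(2 \right)} + 1 = - 4 \left(-15 + 5 \cdot 2^{2}\right) + 1 = - 4 \left(-15 + 5 \cdot 4\right) + 1 = - 4 \left(-15 + 20\right) + 1 = \left(-4\right) 5 + 1 = -20 + 1 = -19$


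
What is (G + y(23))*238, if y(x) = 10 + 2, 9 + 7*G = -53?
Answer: 748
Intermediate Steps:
G = -62/7 (G = -9/7 + (⅐)*(-53) = -9/7 - 53/7 = -62/7 ≈ -8.8571)
y(x) = 12
(G + y(23))*238 = (-62/7 + 12)*238 = (22/7)*238 = 748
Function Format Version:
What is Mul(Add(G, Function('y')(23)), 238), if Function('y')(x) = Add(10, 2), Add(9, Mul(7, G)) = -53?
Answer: 748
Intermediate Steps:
G = Rational(-62, 7) (G = Add(Rational(-9, 7), Mul(Rational(1, 7), -53)) = Add(Rational(-9, 7), Rational(-53, 7)) = Rational(-62, 7) ≈ -8.8571)
Function('y')(x) = 12
Mul(Add(G, Function('y')(23)), 238) = Mul(Add(Rational(-62, 7), 12), 238) = Mul(Rational(22, 7), 238) = 748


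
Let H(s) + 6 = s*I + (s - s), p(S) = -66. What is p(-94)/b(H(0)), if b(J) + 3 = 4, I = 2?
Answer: -66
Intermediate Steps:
H(s) = -6 + 2*s (H(s) = -6 + (s*2 + (s - s)) = -6 + (2*s + 0) = -6 + 2*s)
b(J) = 1 (b(J) = -3 + 4 = 1)
p(-94)/b(H(0)) = -66/1 = -66*1 = -66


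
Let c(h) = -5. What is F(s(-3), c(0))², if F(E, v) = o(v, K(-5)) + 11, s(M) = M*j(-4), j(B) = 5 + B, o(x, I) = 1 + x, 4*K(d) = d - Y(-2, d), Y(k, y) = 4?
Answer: 49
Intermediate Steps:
K(d) = -1 + d/4 (K(d) = (d - 1*4)/4 = (d - 4)/4 = (-4 + d)/4 = -1 + d/4)
s(M) = M (s(M) = M*(5 - 4) = M*1 = M)
F(E, v) = 12 + v (F(E, v) = (1 + v) + 11 = 12 + v)
F(s(-3), c(0))² = (12 - 5)² = 7² = 49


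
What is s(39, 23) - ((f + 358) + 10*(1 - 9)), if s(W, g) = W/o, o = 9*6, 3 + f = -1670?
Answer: 25123/18 ≈ 1395.7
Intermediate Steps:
f = -1673 (f = -3 - 1670 = -1673)
o = 54
s(W, g) = W/54
s(39, 23) - ((f + 358) + 10*(1 - 9)) = (1/54)*39 - ((-1673 + 358) + 10*(1 - 9)) = 13/18 - (-1315 + 10*(-8)) = 13/18 - (-1315 - 80) = 13/18 - 1*(-1395) = 13/18 + 1395 = 25123/18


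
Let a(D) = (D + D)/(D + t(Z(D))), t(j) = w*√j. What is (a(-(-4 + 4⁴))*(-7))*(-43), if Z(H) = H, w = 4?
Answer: 37926/67 + 3612*I*√7/67 ≈ 566.06 + 142.63*I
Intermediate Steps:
t(j) = 4*√j
a(D) = 2*D/(D + 4*√D) (a(D) = (D + D)/(D + 4*√D) = (2*D)/(D + 4*√D) = 2*D/(D + 4*√D))
(a(-(-4 + 4⁴))*(-7))*(-43) = ((2*(-(-4 + 4⁴))/(-(-4 + 4⁴) + 4*√(-(-4 + 4⁴))))*(-7))*(-43) = ((2*(-(-4 + 256))/(-(-4 + 256) + 4*√(-(-4 + 256))))*(-7))*(-43) = ((2*(-1*252)/(-1*252 + 4*√(-1*252)))*(-7))*(-43) = ((2*(-252)/(-252 + 4*√(-252)))*(-7))*(-43) = ((2*(-252)/(-252 + 4*(6*I*√7)))*(-7))*(-43) = ((2*(-252)/(-252 + 24*I*√7))*(-7))*(-43) = (-504/(-252 + 24*I*√7)*(-7))*(-43) = (3528/(-252 + 24*I*√7))*(-43) = -151704/(-252 + 24*I*√7)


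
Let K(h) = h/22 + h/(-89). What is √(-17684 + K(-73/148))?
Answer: I*√371252797719562/144892 ≈ 132.98*I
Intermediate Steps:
K(h) = 67*h/1958 (K(h) = h*(1/22) + h*(-1/89) = h/22 - h/89 = 67*h/1958)
√(-17684 + K(-73/148)) = √(-17684 + 67*(-73/148)/1958) = √(-17684 + 67*(-73*1/148)/1958) = √(-17684 + (67/1958)*(-73/148)) = √(-17684 - 4891/289784) = √(-5124545147/289784) = I*√371252797719562/144892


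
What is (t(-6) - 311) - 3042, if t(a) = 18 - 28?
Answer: -3363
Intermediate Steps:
t(a) = -10
(t(-6) - 311) - 3042 = (-10 - 311) - 3042 = -321 - 3042 = -3363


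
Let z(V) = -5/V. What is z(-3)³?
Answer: 125/27 ≈ 4.6296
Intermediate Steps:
z(-3)³ = (-5/(-3))³ = (-5*(-⅓))³ = (5/3)³ = 125/27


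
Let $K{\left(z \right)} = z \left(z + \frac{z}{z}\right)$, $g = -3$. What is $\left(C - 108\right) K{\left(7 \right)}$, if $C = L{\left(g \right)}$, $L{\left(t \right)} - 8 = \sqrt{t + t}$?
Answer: $-5600 + 56 i \sqrt{6} \approx -5600.0 + 137.17 i$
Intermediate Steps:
$L{\left(t \right)} = 8 + \sqrt{2} \sqrt{t}$ ($L{\left(t \right)} = 8 + \sqrt{t + t} = 8 + \sqrt{2 t} = 8 + \sqrt{2} \sqrt{t}$)
$C = 8 + i \sqrt{6}$ ($C = 8 + \sqrt{2} \sqrt{-3} = 8 + \sqrt{2} i \sqrt{3} = 8 + i \sqrt{6} \approx 8.0 + 2.4495 i$)
$K{\left(z \right)} = z \left(1 + z\right)$ ($K{\left(z \right)} = z \left(z + 1\right) = z \left(1 + z\right)$)
$\left(C - 108\right) K{\left(7 \right)} = \left(\left(8 + i \sqrt{6}\right) - 108\right) 7 \left(1 + 7\right) = \left(-100 + i \sqrt{6}\right) 7 \cdot 8 = \left(-100 + i \sqrt{6}\right) 56 = -5600 + 56 i \sqrt{6}$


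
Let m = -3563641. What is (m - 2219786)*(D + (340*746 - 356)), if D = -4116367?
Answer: 22341858525441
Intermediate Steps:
(m - 2219786)*(D + (340*746 - 356)) = (-3563641 - 2219786)*(-4116367 + (340*746 - 356)) = -5783427*(-4116367 + (253640 - 356)) = -5783427*(-4116367 + 253284) = -5783427*(-3863083) = 22341858525441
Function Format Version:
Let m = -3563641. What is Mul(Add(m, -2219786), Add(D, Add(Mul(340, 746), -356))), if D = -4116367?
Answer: 22341858525441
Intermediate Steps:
Mul(Add(m, -2219786), Add(D, Add(Mul(340, 746), -356))) = Mul(Add(-3563641, -2219786), Add(-4116367, Add(Mul(340, 746), -356))) = Mul(-5783427, Add(-4116367, Add(253640, -356))) = Mul(-5783427, Add(-4116367, 253284)) = Mul(-5783427, -3863083) = 22341858525441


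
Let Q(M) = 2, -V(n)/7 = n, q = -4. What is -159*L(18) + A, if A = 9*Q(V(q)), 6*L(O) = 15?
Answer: -759/2 ≈ -379.50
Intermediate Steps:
V(n) = -7*n
L(O) = 5/2 (L(O) = (⅙)*15 = 5/2)
A = 18 (A = 9*2 = 18)
-159*L(18) + A = -159*5/2 + 18 = -795/2 + 18 = -759/2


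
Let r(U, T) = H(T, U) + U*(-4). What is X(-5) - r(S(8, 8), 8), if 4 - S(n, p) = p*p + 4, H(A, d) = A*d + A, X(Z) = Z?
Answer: 243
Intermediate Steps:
H(A, d) = A + A*d
S(n, p) = -p**2 (S(n, p) = 4 - (p*p + 4) = 4 - (p**2 + 4) = 4 - (4 + p**2) = 4 + (-4 - p**2) = -p**2)
r(U, T) = -4*U + T*(1 + U) (r(U, T) = T*(1 + U) + U*(-4) = T*(1 + U) - 4*U = -4*U + T*(1 + U))
X(-5) - r(S(8, 8), 8) = -5 - (-(-4)*8**2 + 8*(1 - 1*8**2)) = -5 - (-(-4)*64 + 8*(1 - 1*64)) = -5 - (-4*(-64) + 8*(1 - 64)) = -5 - (256 + 8*(-63)) = -5 - (256 - 504) = -5 - 1*(-248) = -5 + 248 = 243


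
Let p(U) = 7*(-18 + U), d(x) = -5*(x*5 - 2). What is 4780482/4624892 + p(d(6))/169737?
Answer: 403154771341/392507646702 ≈ 1.0271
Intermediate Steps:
d(x) = 10 - 25*x (d(x) = -5*(5*x - 2) = -5*(-2 + 5*x) = 10 - 25*x)
p(U) = -126 + 7*U
4780482/4624892 + p(d(6))/169737 = 4780482/4624892 + (-126 + 7*(10 - 25*6))/169737 = 4780482*(1/4624892) + (-126 + 7*(10 - 150))*(1/169737) = 2390241/2312446 + (-126 + 7*(-140))*(1/169737) = 2390241/2312446 + (-126 - 980)*(1/169737) = 2390241/2312446 - 1106*1/169737 = 2390241/2312446 - 1106/169737 = 403154771341/392507646702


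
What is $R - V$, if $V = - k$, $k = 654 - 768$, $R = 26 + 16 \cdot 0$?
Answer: $-88$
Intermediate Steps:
$R = 26$ ($R = 26 + 0 = 26$)
$k = -114$ ($k = 654 - 768 = -114$)
$V = 114$ ($V = \left(-1\right) \left(-114\right) = 114$)
$R - V = 26 - 114 = -88$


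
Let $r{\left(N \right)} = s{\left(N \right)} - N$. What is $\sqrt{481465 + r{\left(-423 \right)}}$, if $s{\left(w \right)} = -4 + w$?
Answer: $31 \sqrt{501} \approx 693.87$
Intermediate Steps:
$r{\left(N \right)} = -4$ ($r{\left(N \right)} = \left(-4 + N\right) - N = -4$)
$\sqrt{481465 + r{\left(-423 \right)}} = \sqrt{481465 - 4} = \sqrt{481461} = 31 \sqrt{501}$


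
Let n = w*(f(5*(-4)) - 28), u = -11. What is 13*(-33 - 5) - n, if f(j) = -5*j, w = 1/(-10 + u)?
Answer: -3434/7 ≈ -490.57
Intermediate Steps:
w = -1/21 (w = 1/(-10 - 11) = 1/(-21) = -1/21 ≈ -0.047619)
f(j) = -5*j
n = -24/7 (n = -(-25*(-4) - 28)/21 = -(-5*(-20) - 28)/21 = -(100 - 28)/21 = -1/21*72 = -24/7 ≈ -3.4286)
13*(-33 - 5) - n = 13*(-33 - 5) - 1*(-24/7) = 13*(-38) + 24/7 = -494 + 24/7 = -3434/7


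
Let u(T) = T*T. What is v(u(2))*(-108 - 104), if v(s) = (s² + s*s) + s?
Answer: -7632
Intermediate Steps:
u(T) = T²
v(s) = s + 2*s² (v(s) = (s² + s²) + s = 2*s² + s = s + 2*s²)
v(u(2))*(-108 - 104) = (2²*(1 + 2*2²))*(-108 - 104) = (4*(1 + 2*4))*(-212) = (4*(1 + 8))*(-212) = (4*9)*(-212) = 36*(-212) = -7632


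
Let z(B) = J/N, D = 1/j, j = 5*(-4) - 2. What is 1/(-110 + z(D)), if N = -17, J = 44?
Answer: -17/1914 ≈ -0.0088819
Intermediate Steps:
j = -22 (j = -20 - 2 = -22)
D = -1/22 (D = 1/(-22) = -1/22 ≈ -0.045455)
z(B) = -44/17 (z(B) = 44/(-17) = 44*(-1/17) = -44/17)
1/(-110 + z(D)) = 1/(-110 - 44/17) = 1/(-1914/17) = -17/1914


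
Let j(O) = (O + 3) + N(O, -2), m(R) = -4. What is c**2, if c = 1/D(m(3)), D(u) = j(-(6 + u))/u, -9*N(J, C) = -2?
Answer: 1296/121 ≈ 10.711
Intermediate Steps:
N(J, C) = 2/9 (N(J, C) = -1/9*(-2) = 2/9)
j(O) = 29/9 + O (j(O) = (O + 3) + 2/9 = (3 + O) + 2/9 = 29/9 + O)
D(u) = (-25/9 - u)/u (D(u) = (29/9 - (6 + u))/u = (29/9 + (-6 - u))/u = (-25/9 - u)/u)
c = -36/11 (c = 1/((-25/9 - 1*(-4))/(-4)) = 1/(-(-25/9 + 4)/4) = 1/(-1/4*11/9) = 1/(-11/36) = -36/11 ≈ -3.2727)
c**2 = (-36/11)**2 = 1296/121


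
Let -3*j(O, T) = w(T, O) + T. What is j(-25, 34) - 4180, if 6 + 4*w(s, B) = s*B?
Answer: -4120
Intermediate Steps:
w(s, B) = -3/2 + B*s/4 (w(s, B) = -3/2 + (s*B)/4 = -3/2 + (B*s)/4 = -3/2 + B*s/4)
j(O, T) = ½ - T/3 - O*T/12 (j(O, T) = -((-3/2 + O*T/4) + T)/3 = -(-3/2 + T + O*T/4)/3 = ½ - T/3 - O*T/12)
j(-25, 34) - 4180 = (½ - ⅓*34 - 1/12*(-25)*34) - 4180 = (½ - 34/3 + 425/6) - 4180 = 60 - 4180 = -4120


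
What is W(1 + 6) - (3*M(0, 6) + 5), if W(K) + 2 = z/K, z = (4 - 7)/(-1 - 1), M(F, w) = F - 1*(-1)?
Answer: -137/14 ≈ -9.7857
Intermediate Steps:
M(F, w) = 1 + F (M(F, w) = F + 1 = 1 + F)
z = 3/2 (z = -3/(-2) = -3*(-1/2) = 3/2 ≈ 1.5000)
W(K) = -2 + 3/(2*K)
W(1 + 6) - (3*M(0, 6) + 5) = (-2 + 3/(2*(1 + 6))) - (3*(1 + 0) + 5) = (-2 + (3/2)/7) - (3*1 + 5) = (-2 + (3/2)*(1/7)) - (3 + 5) = (-2 + 3/14) - 1*8 = -25/14 - 8 = -137/14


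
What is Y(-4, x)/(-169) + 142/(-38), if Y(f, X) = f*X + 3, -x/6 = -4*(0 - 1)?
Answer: -13880/3211 ≈ -4.3226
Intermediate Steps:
x = -24 (x = -(-24)*(0 - 1) = -(-24)*(-1) = -6*4 = -24)
Y(f, X) = 3 + X*f (Y(f, X) = X*f + 3 = 3 + X*f)
Y(-4, x)/(-169) + 142/(-38) = (3 - 24*(-4))/(-169) + 142/(-38) = (3 + 96)*(-1/169) + 142*(-1/38) = 99*(-1/169) - 71/19 = -99/169 - 71/19 = -13880/3211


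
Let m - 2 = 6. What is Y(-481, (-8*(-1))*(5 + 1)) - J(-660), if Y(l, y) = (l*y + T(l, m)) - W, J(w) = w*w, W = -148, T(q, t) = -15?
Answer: -458555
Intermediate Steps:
m = 8 (m = 2 + 6 = 8)
J(w) = w²
Y(l, y) = 133 + l*y (Y(l, y) = (l*y - 15) - 1*(-148) = (-15 + l*y) + 148 = 133 + l*y)
Y(-481, (-8*(-1))*(5 + 1)) - J(-660) = (133 - 481*(-8*(-1))*(5 + 1)) - 1*(-660)² = (133 - 3848*6) - 1*435600 = (133 - 481*48) - 435600 = (133 - 23088) - 435600 = -22955 - 435600 = -458555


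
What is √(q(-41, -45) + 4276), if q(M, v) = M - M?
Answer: 2*√1069 ≈ 65.391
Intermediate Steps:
q(M, v) = 0
√(q(-41, -45) + 4276) = √(0 + 4276) = √4276 = 2*√1069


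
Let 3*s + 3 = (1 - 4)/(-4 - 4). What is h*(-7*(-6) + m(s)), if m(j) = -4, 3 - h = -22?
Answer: 950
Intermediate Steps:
h = 25 (h = 3 - 1*(-22) = 3 + 22 = 25)
s = -7/8 (s = -1 + ((1 - 4)/(-4 - 4))/3 = -1 + (-3/(-8))/3 = -1 + (-3*(-1/8))/3 = -1 + (1/3)*(3/8) = -1 + 1/8 = -7/8 ≈ -0.87500)
h*(-7*(-6) + m(s)) = 25*(-7*(-6) - 4) = 25*(42 - 4) = 25*38 = 950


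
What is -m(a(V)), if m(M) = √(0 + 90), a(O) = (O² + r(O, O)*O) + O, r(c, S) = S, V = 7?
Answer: -3*√10 ≈ -9.4868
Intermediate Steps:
a(O) = O + 2*O² (a(O) = (O² + O*O) + O = (O² + O²) + O = 2*O² + O = O + 2*O²)
m(M) = 3*√10 (m(M) = √90 = 3*√10)
-m(a(V)) = -3*√10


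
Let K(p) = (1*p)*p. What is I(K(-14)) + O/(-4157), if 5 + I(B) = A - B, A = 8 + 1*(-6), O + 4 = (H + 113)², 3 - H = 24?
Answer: -835703/4157 ≈ -201.04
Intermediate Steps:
H = -21 (H = 3 - 1*24 = 3 - 24 = -21)
O = 8460 (O = -4 + (-21 + 113)² = -4 + 92² = -4 + 8464 = 8460)
K(p) = p² (K(p) = p*p = p²)
A = 2 (A = 8 - 6 = 2)
I(B) = -3 - B (I(B) = -5 + (2 - B) = -3 - B)
I(K(-14)) + O/(-4157) = (-3 - 1*(-14)²) + 8460/(-4157) = (-3 - 1*196) + 8460*(-1/4157) = (-3 - 196) - 8460/4157 = -199 - 8460/4157 = -835703/4157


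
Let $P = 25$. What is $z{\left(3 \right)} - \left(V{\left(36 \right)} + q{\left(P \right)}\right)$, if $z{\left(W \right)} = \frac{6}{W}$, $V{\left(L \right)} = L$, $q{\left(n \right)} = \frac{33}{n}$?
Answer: $- \frac{883}{25} \approx -35.32$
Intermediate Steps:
$z{\left(3 \right)} - \left(V{\left(36 \right)} + q{\left(P \right)}\right) = \frac{6}{3} - \left(36 + \frac{33}{25}\right) = 6 \cdot \frac{1}{3} - \left(36 + 33 \cdot \frac{1}{25}\right) = 2 - \left(36 + \frac{33}{25}\right) = 2 - \frac{933}{25} = - \frac{883}{25}$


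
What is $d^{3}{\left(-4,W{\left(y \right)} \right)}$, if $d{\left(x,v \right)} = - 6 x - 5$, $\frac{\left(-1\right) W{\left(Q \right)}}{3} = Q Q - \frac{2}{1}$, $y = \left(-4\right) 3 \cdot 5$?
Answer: $6859$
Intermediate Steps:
$y = -60$ ($y = \left(-12\right) 5 = -60$)
$W{\left(Q \right)} = 6 - 3 Q^{2}$ ($W{\left(Q \right)} = - 3 \left(Q Q - \frac{2}{1}\right) = - 3 \left(Q^{2} - 2\right) = - 3 \left(-2 + Q^{2}\right) = 6 - 3 Q^{2}$)
$d{\left(x,v \right)} = -5 - 6 x$
$d^{3}{\left(-4,W{\left(y \right)} \right)} = \left(-5 - -24\right)^{3} = \left(-5 + 24\right)^{3} = 19^{3} = 6859$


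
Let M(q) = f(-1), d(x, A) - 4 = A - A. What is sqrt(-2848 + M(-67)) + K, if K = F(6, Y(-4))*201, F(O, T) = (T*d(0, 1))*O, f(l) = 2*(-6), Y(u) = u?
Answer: -19296 + 2*I*sqrt(715) ≈ -19296.0 + 53.479*I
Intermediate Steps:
d(x, A) = 4 (d(x, A) = 4 + (A - A) = 4 + 0 = 4)
f(l) = -12
F(O, T) = 4*O*T (F(O, T) = (T*4)*O = (4*T)*O = 4*O*T)
M(q) = -12
K = -19296 (K = (4*6*(-4))*201 = -96*201 = -19296)
sqrt(-2848 + M(-67)) + K = sqrt(-2848 - 12) - 19296 = sqrt(-2860) - 19296 = 2*I*sqrt(715) - 19296 = -19296 + 2*I*sqrt(715)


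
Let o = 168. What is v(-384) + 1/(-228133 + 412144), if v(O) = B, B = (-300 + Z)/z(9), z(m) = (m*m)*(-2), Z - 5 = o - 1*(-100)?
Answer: 61339/368022 ≈ 0.16667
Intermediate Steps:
Z = 273 (Z = 5 + (168 - 1*(-100)) = 5 + (168 + 100) = 5 + 268 = 273)
z(m) = -2*m² (z(m) = m²*(-2) = -2*m²)
B = ⅙ (B = (-300 + 273)/((-2*9²)) = -27/((-2*81)) = -27/(-162) = -27*(-1/162) = ⅙ ≈ 0.16667)
v(O) = ⅙
v(-384) + 1/(-228133 + 412144) = ⅙ + 1/(-228133 + 412144) = ⅙ + 1/184011 = 61339/368022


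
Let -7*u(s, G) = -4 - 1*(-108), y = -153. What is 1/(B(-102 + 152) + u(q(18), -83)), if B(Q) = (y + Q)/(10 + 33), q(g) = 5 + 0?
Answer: -301/5193 ≈ -0.057963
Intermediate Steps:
q(g) = 5
u(s, G) = -104/7 (u(s, G) = -(-4 - 1*(-108))/7 = -(-4 + 108)/7 = -1/7*104 = -104/7)
B(Q) = -153/43 + Q/43 (B(Q) = (-153 + Q)/(10 + 33) = (-153 + Q)/43 = (-153 + Q)*(1/43) = -153/43 + Q/43)
1/(B(-102 + 152) + u(q(18), -83)) = 1/((-153/43 + (-102 + 152)/43) - 104/7) = 1/((-153/43 + (1/43)*50) - 104/7) = 1/((-153/43 + 50/43) - 104/7) = 1/(-103/43 - 104/7) = 1/(-5193/301) = -301/5193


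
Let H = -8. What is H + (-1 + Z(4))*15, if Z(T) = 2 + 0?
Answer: 7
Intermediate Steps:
Z(T) = 2
H + (-1 + Z(4))*15 = -8 + (-1 + 2)*15 = -8 + 1*15 = -8 + 15 = 7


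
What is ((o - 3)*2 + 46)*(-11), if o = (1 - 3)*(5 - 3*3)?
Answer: -616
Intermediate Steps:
o = 8 (o = -2*(5 - 9) = -2*(-4) = 8)
((o - 3)*2 + 46)*(-11) = ((8 - 3)*2 + 46)*(-11) = (5*2 + 46)*(-11) = (10 + 46)*(-11) = 56*(-11) = -616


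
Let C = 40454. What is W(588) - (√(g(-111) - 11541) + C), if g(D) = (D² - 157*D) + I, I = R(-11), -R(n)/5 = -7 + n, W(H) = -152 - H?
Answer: -41194 - 3*√2033 ≈ -41329.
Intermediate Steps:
R(n) = 35 - 5*n (R(n) = -5*(-7 + n) = 35 - 5*n)
I = 90 (I = 35 - 5*(-11) = 35 + 55 = 90)
g(D) = 90 + D² - 157*D (g(D) = (D² - 157*D) + 90 = 90 + D² - 157*D)
W(588) - (√(g(-111) - 11541) + C) = (-152 - 1*588) - (√((90 + (-111)² - 157*(-111)) - 11541) + 40454) = (-152 - 588) - (√((90 + 12321 + 17427) - 11541) + 40454) = -740 - (√(29838 - 11541) + 40454) = -740 - (√18297 + 40454) = -740 - (3*√2033 + 40454) = -740 - (40454 + 3*√2033) = -740 + (-40454 - 3*√2033) = -41194 - 3*√2033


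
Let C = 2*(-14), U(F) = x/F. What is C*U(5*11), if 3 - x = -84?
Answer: -2436/55 ≈ -44.291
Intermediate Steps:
x = 87 (x = 3 - 1*(-84) = 3 + 84 = 87)
U(F) = 87/F
C = -28
C*U(5*11) = -2436/(5*11) = -2436/55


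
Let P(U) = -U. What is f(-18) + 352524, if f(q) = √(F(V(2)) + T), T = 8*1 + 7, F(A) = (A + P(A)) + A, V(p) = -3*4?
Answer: 352524 + √3 ≈ 3.5253e+5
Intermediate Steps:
V(p) = -12
F(A) = A (F(A) = (A - A) + A = 0 + A = A)
T = 15 (T = 8 + 7 = 15)
f(q) = √3 (f(q) = √(-12 + 15) = √3)
f(-18) + 352524 = √3 + 352524 = 352524 + √3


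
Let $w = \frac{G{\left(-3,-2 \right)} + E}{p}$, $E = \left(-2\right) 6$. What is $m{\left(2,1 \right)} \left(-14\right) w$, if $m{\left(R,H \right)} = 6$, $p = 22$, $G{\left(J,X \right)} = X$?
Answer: $\frac{588}{11} \approx 53.455$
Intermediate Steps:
$E = -12$
$w = - \frac{7}{11}$ ($w = \frac{-2 - 12}{22} = \left(-14\right) \frac{1}{22} = - \frac{7}{11} \approx -0.63636$)
$m{\left(2,1 \right)} \left(-14\right) w = 6 \left(-14\right) \left(- \frac{7}{11}\right) = \left(-84\right) \left(- \frac{7}{11}\right) = \frac{588}{11}$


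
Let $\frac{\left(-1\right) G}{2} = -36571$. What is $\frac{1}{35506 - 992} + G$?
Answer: $\frac{2524422989}{34514} \approx 73142.0$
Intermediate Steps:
$G = 73142$ ($G = \left(-2\right) \left(-36571\right) = 73142$)
$\frac{1}{35506 - 992} + G = \frac{1}{35506 - 992} + 73142 = \frac{1}{34514} + 73142 = \frac{2524422989}{34514}$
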